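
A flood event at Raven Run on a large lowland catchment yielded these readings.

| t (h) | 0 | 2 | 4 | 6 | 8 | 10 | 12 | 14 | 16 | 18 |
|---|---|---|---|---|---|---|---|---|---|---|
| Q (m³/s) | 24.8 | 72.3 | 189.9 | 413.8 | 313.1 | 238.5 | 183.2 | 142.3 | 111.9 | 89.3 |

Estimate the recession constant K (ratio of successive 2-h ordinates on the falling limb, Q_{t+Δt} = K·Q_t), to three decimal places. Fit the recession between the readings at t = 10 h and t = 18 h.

K ≈ 0.782

Using the recession-limb readings at t = 10 h and t = 18 h: Q falls from 238.5 to 89.3 m³/s over 4 intervals.
K = (Q₂/Q₁)^(1/4) = (89.3/238.5)^(1/4) = 0.782.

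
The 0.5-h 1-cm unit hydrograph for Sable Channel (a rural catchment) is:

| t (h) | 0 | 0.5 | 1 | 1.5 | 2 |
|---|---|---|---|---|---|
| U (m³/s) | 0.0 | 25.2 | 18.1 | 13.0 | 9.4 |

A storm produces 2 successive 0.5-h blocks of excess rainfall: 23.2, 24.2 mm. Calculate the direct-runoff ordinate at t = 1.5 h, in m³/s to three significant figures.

By discrete convolution, Q_j = Σ (P_i / 10 mm) · U_{j−i}.
At t = 1.5 h (j=3): Q = (23.2/10)·13.0 + (24.2/10)·18.1 = 74.0 m³/s.

Q ≈ 74.0 m³/s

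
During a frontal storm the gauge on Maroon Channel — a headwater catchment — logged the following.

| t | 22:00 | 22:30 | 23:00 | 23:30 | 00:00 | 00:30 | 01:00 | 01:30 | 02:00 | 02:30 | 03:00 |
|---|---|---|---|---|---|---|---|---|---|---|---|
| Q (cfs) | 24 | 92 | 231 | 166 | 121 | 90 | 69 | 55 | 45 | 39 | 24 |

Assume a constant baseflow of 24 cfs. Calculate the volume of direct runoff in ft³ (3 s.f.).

Direct-runoff ordinates (Q − Q_b): 0.0, 68.0, 207.0, 142.0, 97.0, 66.0, 45.0, 31.0, 21.0, 15.0, 0.0 cfs.
ΣQ_DR = 692.0 cfs.
With Δt = 0.5 h = 1800 s, V = ΣQ_DR · Δt = 692.0 × 1800 = 1.25 × 10^6 ft³.

V ≈ 1.25 × 10^6 ft³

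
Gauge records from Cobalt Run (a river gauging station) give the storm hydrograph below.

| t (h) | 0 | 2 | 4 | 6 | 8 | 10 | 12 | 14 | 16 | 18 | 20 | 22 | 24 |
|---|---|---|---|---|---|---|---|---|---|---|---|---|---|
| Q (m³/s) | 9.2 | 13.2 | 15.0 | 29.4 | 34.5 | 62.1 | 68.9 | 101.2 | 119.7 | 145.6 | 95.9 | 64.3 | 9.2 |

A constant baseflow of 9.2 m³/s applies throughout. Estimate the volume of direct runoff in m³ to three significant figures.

Direct-runoff ordinates (Q − Q_b): 0.0, 4.0, 5.8, 20.2, 25.3, 52.9, 59.7, 92.0, 110.5, 136.4, 86.7, 55.1, 0.0 m³/s.
ΣQ_DR = 648.6 m³/s.
With Δt = 2 h = 7200 s, V = ΣQ_DR · Δt = 648.6 × 7200 = 4.67 × 10^6 m³.

V ≈ 4.67 × 10^6 m³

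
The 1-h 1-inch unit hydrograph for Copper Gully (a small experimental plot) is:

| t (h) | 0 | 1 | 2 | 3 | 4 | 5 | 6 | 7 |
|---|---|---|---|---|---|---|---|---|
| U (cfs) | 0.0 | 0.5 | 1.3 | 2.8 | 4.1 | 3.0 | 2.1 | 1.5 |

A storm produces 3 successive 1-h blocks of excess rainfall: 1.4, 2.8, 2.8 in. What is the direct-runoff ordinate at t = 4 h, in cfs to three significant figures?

By discrete convolution, Q_j = Σ (P_i / 1 in) · U_{j−i}.
At t = 4 h (j=4): Q = (1.4/1)·4.1 + (2.8/1)·2.8 + (2.8/1)·1.3 = 17.2 cfs.

Q ≈ 17.2 cfs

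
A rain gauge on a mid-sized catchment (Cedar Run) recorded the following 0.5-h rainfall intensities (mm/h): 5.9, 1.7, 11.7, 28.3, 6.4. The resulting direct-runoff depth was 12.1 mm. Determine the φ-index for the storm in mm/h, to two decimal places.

φ ≈ 7.90 mm/h

Only the 2 blocks with intensity above φ contribute runoff: 11.7, 28.3 mm/h.
Σ(I−φ)·Δt = d  ⇒  (11.7+28.3 − 2φ)·0.5 = 12.1
φ = (40.00 − 12.1/0.5) / 2 = 7.90 mm/h.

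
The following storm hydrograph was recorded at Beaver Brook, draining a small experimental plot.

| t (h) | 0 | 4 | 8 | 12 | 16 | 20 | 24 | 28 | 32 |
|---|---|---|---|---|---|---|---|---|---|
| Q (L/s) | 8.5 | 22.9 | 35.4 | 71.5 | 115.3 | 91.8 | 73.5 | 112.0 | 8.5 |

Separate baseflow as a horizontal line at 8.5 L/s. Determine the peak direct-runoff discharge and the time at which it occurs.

Subtracting baseflow gives direct-runoff ordinates: 0.0, 14.4, 26.9, 63.0, 106.8, 83.3, 65.0, 103.5, 0.0 L/s.
The maximum is 106.8 L/s, occurring at the reading for t = 16 h.

Q_p = 106.8 L/s at t = 16 h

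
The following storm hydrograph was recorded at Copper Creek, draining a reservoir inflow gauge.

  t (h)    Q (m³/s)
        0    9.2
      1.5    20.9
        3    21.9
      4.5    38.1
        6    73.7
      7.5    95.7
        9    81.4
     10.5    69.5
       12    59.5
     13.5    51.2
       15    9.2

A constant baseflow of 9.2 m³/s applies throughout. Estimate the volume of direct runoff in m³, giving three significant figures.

Direct-runoff ordinates (Q − Q_b): 0.0, 11.7, 12.7, 28.9, 64.5, 86.5, 72.2, 60.3, 50.3, 42.0, 0.0 m³/s.
ΣQ_DR = 429.1 m³/s.
With Δt = 1.5 h = 5400 s, V = ΣQ_DR · Δt = 429.1 × 5400 = 2.32 × 10^6 m³.

V ≈ 2.32 × 10^6 m³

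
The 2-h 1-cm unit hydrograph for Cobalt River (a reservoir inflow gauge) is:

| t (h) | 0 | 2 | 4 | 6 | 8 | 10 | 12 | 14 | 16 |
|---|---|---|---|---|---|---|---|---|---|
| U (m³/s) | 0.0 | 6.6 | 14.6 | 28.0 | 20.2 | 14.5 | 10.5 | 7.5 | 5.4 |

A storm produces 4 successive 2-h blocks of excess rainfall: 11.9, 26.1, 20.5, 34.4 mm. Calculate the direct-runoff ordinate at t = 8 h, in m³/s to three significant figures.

By discrete convolution, Q_j = Σ (P_i / 10 mm) · U_{j−i}.
At t = 8 h (j=4): Q = (11.9/10)·20.2 + (26.1/10)·28.0 + (20.5/10)·14.6 + (34.4/10)·6.6 = 150 m³/s.

Q ≈ 150 m³/s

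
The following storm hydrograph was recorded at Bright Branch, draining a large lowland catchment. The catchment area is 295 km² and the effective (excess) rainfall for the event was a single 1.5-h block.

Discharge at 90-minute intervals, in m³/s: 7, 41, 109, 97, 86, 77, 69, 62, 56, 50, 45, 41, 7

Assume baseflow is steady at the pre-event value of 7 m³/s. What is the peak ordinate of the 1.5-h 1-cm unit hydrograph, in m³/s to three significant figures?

Direct runoff: 0.0, 34.0, 102.0, 90.0, 79.0, 70.0, 62.0, 55.0, 49.0, 43.0, 38.0, 34.0, 0.0 m³/s; ΣQ_DR = 656.0 m³/s, peak = 102.0 m³/s.
Runoff depth d = ΣQ_DR·Δt / A = 656.0 × 5400 / (295 km²) = 12.01 mm.
The 1-cm UH is the DRH scaled by (10 mm)/d, so U_p = 102.0 × 10/12.01 = 84.9 m³/s.

U_p ≈ 84.9 m³/s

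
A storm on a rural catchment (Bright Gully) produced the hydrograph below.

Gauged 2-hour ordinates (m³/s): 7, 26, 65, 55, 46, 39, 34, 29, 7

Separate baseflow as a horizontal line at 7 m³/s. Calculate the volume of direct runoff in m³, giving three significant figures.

Direct-runoff ordinates (Q − Q_b): 0.0, 19.0, 58.0, 48.0, 39.0, 32.0, 27.0, 22.0, 0.0 m³/s.
ΣQ_DR = 245.0 m³/s.
With Δt = 2 h = 7200 s, V = ΣQ_DR · Δt = 245.0 × 7200 = 1.76 × 10^6 m³.

V ≈ 1.76 × 10^6 m³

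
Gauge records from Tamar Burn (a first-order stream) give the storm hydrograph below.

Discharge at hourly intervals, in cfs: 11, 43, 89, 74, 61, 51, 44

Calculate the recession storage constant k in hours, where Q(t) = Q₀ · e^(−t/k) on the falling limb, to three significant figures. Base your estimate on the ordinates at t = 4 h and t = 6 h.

k ≈ 6.12 h

On the falling limb, Q drops from 61 to 44 cfs between t = 4 h and t = 6 h (Δt = 2 h).
k = −Δt / ln(Q₂/Q₁) = −2 / ln(44/61) = 6.12 h.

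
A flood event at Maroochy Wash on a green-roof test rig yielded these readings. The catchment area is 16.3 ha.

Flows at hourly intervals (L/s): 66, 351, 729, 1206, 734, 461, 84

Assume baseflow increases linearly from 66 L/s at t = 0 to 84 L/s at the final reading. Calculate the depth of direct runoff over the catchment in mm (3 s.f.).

Direct runoff: 0.00, 282.00, 657.00, 1131.00, 656.00, 380.00, 0.00 L/s; ΣQ_DR = 3106 L/s.
V = ΣQ_DR · Δt = 3106 × 3600 s = 1.118 × 10^7 L.
Over A = 16.3 ha, depth = V / A = 68.6 mm.

d ≈ 68.6 mm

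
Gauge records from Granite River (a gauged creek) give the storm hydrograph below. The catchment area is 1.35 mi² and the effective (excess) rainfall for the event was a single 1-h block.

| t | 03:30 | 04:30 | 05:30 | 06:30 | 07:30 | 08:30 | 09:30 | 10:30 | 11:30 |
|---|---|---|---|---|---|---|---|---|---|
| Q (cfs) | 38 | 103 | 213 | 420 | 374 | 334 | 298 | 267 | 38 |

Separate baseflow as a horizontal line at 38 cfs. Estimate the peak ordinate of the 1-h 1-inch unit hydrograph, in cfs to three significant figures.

Direct runoff: 0.0, 65.0, 175.0, 382.0, 336.0, 296.0, 260.0, 229.0, 0.0 cfs; ΣQ_DR = 1743 cfs, peak = 382.0 cfs.
Runoff depth d = ΣQ_DR·Δt / A = 1743 × 3600 / (1.35 mi²) = 2.001 in.
The 1-inch UH is the DRH scaled by (1 in)/d, so U_p = 382.0 × 1/2.001 = 191 cfs.

U_p ≈ 191 cfs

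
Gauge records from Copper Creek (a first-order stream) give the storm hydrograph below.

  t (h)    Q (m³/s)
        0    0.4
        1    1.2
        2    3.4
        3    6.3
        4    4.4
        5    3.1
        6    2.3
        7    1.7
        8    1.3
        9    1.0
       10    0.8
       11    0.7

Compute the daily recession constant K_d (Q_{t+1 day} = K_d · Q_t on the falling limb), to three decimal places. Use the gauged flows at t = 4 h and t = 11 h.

K_d ≈ 0.002

Between t = 4 h and t = 11 h the flow falls from 4.4 to 0.7 m³/s over 7×1 h = 7 h.
Per-interval ratio K = (0.7/4.4)^(1/7) = 0.7690; K_d = K^(24/1) = 0.002.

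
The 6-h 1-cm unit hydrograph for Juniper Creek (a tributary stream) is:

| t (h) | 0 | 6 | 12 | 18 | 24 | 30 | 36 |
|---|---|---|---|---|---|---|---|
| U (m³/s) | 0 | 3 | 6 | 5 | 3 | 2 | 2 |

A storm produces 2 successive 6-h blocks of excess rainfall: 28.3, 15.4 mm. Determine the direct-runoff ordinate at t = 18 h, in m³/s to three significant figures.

By discrete convolution, Q_j = Σ (P_i / 10 mm) · U_{j−i}.
At t = 18 h (j=3): Q = (28.3/10)·5 + (15.4/10)·6 = 23.4 m³/s.

Q ≈ 23.4 m³/s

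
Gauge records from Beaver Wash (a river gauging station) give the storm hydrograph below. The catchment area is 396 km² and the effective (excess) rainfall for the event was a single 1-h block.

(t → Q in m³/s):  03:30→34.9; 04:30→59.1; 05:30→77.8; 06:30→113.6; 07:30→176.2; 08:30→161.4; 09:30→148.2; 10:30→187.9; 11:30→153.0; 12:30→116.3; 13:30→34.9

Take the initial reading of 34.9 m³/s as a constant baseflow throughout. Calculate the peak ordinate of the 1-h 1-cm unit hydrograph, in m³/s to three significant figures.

U_p ≈ 191 m³/s

Direct runoff: 0.0, 24.2, 42.9, 78.7, 141.3, 126.5, 113.3, 153.0, 118.1, 81.4, 0.0 m³/s; ΣQ_DR = 879.4 m³/s, peak = 153.0 m³/s.
Runoff depth d = ΣQ_DR·Δt / A = 879.4 × 3600 / (396 km²) = 7.995 mm.
The 1-cm UH is the DRH scaled by (10 mm)/d, so U_p = 153.0 × 10/7.995 = 191 m³/s.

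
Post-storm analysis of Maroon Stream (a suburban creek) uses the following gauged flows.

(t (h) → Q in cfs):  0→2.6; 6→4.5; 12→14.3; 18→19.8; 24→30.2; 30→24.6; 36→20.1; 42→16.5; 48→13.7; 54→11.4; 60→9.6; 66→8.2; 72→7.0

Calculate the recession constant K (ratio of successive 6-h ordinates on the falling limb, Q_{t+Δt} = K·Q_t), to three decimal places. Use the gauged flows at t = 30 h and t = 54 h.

K ≈ 0.825

Using the recession-limb readings at t = 30 h and t = 54 h: Q falls from 24.6 to 11.4 cfs over 4 intervals.
K = (Q₂/Q₁)^(1/4) = (11.4/24.6)^(1/4) = 0.825.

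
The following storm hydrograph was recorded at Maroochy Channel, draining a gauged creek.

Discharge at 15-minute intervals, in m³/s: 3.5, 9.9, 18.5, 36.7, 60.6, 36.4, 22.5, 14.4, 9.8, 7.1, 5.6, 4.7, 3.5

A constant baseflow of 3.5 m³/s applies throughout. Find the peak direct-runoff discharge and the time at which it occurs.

Subtracting baseflow gives direct-runoff ordinates: 0.0, 6.4, 15.0, 33.2, 57.1, 32.9, 19.0, 10.9, 6.3, 3.6, 2.1, 1.2, 0.0 m³/s.
The maximum is 57.1 m³/s, occurring at the reading for t = 1 h.

Q_p = 57.1 m³/s at t = 1 h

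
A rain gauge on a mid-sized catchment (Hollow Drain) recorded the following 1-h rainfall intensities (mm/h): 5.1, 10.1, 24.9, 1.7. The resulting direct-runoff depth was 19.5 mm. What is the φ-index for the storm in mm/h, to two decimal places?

Only the 2 blocks with intensity above φ contribute runoff: 10.1, 24.9 mm/h.
Σ(I−φ)·Δt = d  ⇒  (10.1+24.9 − 2φ)·1 = 19.5
φ = (35.00 − 19.5/1) / 2 = 7.75 mm/h.

φ ≈ 7.75 mm/h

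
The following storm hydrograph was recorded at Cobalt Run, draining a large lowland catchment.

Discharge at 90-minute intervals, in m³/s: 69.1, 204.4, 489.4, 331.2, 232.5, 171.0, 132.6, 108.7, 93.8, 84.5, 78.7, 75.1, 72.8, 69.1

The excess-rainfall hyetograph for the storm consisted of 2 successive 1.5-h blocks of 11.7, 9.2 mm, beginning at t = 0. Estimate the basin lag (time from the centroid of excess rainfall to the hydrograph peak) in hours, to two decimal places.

t_L ≈ 1.59 h

Centroid of excess rainfall: t_c = Σ P_i·t̄_i / ΣP_i = 1.4103 h (block centres at 0.75, 2.25 h).
Hydrograph peak occurs at t = 3 h, so basin lag t_L = 3 − 1.4103 = 1.59 h.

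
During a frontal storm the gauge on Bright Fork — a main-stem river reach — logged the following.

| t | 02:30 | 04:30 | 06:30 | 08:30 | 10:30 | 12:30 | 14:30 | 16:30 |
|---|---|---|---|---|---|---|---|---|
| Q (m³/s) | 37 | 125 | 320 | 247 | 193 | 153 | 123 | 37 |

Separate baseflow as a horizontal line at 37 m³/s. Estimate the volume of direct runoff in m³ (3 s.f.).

Direct-runoff ordinates (Q − Q_b): 0.0, 88.0, 283.0, 210.0, 156.0, 116.0, 86.0, 0.0 m³/s.
ΣQ_DR = 939.0 m³/s.
With Δt = 2 h = 7200 s, V = ΣQ_DR · Δt = 939.0 × 7200 = 6.76 × 10^6 m³.

V ≈ 6.76 × 10^6 m³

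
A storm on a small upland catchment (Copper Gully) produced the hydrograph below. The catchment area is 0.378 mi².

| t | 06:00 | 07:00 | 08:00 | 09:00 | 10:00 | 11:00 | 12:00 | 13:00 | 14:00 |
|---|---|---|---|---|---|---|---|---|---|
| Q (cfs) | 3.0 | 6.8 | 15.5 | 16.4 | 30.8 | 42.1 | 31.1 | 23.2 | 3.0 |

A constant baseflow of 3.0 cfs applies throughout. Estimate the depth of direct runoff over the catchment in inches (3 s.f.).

Direct runoff: 0.0, 3.8, 12.5, 13.4, 27.8, 39.1, 28.1, 20.2, 0.0 cfs; ΣQ_DR = 144.9 cfs.
V = ΣQ_DR · Δt = 144.9 × 3600 s = 5.216 × 10^5 ft³.
Over A = 0.378 mi², depth = V / A = 0.594 in.

d ≈ 0.594 in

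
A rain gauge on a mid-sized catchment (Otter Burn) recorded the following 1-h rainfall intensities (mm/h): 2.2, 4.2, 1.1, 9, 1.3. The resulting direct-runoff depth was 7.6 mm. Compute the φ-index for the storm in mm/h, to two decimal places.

Only the 2 blocks with intensity above φ contribute runoff: 4.2, 9 mm/h.
Σ(I−φ)·Δt = d  ⇒  (4.2+9 − 2φ)·1 = 7.6
φ = (13.20 − 7.6/1) / 2 = 2.80 mm/h.

φ ≈ 2.80 mm/h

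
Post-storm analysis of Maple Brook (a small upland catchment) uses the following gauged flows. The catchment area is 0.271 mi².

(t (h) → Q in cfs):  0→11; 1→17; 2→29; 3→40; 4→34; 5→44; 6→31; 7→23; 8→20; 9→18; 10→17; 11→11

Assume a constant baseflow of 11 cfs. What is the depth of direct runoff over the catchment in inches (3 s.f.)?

d ≈ 0.932 in

Direct runoff: 0.0, 6.0, 18.0, 29.0, 23.0, 33.0, 20.0, 12.0, 9.0, 7.0, 6.0, 0.0 cfs; ΣQ_DR = 163.0 cfs.
V = ΣQ_DR · Δt = 163.0 × 3600 s = 5.868 × 10^5 ft³.
Over A = 0.271 mi², depth = V / A = 0.932 in.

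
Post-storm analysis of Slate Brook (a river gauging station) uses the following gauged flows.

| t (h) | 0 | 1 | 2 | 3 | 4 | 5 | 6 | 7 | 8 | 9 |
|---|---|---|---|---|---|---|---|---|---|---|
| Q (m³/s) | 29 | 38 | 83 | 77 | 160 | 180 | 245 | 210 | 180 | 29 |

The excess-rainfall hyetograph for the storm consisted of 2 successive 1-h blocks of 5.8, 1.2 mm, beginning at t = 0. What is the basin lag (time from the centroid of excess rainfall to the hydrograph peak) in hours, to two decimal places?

Centroid of excess rainfall: t_c = Σ P_i·t̄_i / ΣP_i = 0.6714 h (block centres at 0.5, 1.5 h).
Hydrograph peak occurs at t = 6 h, so basin lag t_L = 6 − 0.6714 = 5.33 h.

t_L ≈ 5.33 h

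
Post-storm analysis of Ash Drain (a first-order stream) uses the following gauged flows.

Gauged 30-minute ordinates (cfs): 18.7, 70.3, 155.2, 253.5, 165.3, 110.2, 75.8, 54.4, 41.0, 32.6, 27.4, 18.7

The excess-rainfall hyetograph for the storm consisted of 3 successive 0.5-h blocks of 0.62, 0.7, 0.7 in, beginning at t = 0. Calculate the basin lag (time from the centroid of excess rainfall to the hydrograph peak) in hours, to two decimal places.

Centroid of excess rainfall: t_c = Σ P_i·t̄_i / ΣP_i = 0.7698 h (block centres at 0.25, 0.75, 1.25 h).
Hydrograph peak occurs at t = 1.5 h, so basin lag t_L = 1.5 − 0.7698 = 0.73 h.

t_L ≈ 0.73 h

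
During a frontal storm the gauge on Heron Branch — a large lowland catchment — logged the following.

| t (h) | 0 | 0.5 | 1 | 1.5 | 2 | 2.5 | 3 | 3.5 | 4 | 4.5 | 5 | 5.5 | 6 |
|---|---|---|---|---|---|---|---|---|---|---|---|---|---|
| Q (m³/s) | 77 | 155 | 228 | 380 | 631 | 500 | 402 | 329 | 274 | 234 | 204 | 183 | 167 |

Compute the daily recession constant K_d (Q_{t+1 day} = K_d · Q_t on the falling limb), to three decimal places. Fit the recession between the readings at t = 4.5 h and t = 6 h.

K_d ≈ 0.005

Between t = 4.5 h and t = 6 h the flow falls from 234 to 167 m³/s over 3×0.5 h = 1.5 h.
Per-interval ratio K = (167/234)^(1/3) = 0.8936; K_d = K^(24/0.5) = 0.005.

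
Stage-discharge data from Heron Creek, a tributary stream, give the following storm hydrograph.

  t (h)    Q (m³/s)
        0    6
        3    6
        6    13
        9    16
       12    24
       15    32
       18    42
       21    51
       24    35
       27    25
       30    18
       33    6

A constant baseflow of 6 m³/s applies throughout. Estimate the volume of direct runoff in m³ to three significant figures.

V ≈ 2.18 × 10^6 m³

Direct-runoff ordinates (Q − Q_b): 0.0, 0.0, 7.0, 10.0, 18.0, 26.0, 36.0, 45.0, 29.0, 19.0, 12.0, 0.0 m³/s.
ΣQ_DR = 202.0 m³/s.
With Δt = 3 h = 10800 s, V = ΣQ_DR · Δt = 202.0 × 10800 = 2.18 × 10^6 m³.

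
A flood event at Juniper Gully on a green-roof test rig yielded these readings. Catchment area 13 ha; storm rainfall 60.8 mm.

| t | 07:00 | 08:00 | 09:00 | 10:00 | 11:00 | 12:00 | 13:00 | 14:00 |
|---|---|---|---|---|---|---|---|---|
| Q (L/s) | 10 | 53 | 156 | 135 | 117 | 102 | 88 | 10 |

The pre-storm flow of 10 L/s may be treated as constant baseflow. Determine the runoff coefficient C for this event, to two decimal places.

ΣQ_DR = 591.0 L/s; V = ΣQ_DR·Δt = 2.128 × 10^6 L.
Runoff depth d = V / A = 16.37 mm.
C = d / P = 16.37 / 60.8 = 0.27.

C ≈ 0.27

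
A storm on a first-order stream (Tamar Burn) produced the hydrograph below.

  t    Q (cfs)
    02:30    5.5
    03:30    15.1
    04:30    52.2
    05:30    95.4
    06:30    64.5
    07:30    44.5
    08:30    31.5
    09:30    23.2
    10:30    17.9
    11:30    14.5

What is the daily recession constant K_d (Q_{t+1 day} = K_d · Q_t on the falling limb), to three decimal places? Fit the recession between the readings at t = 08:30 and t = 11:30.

Between t = 08:30 and t = 11:30 the flow falls from 31.5 to 14.5 cfs over 3×1 h = 3 h.
Per-interval ratio K = (14.5/31.5)^(1/3) = 0.7721; K_d = K^(24/1) = 0.002.

K_d ≈ 0.002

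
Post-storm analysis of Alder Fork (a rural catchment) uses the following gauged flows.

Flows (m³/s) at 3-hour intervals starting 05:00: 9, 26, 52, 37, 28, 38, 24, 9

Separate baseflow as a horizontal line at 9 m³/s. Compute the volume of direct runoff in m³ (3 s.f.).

Direct-runoff ordinates (Q − Q_b): 0.0, 17.0, 43.0, 28.0, 19.0, 29.0, 15.0, 0.0 m³/s.
ΣQ_DR = 151.0 m³/s.
With Δt = 3 h = 10800 s, V = ΣQ_DR · Δt = 151.0 × 10800 = 1.63 × 10^6 m³.

V ≈ 1.63 × 10^6 m³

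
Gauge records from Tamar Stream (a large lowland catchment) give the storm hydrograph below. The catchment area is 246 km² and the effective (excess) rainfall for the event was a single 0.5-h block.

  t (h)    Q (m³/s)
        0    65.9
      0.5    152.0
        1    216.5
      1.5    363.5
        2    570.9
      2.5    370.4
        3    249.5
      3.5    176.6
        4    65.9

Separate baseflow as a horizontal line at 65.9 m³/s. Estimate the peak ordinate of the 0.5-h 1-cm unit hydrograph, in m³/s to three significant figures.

Direct runoff: 0.0, 86.1, 150.6, 297.6, 505.0, 304.5, 183.6, 110.7, 0.0 m³/s; ΣQ_DR = 1638 m³/s, peak = 505.0 m³/s.
Runoff depth d = ΣQ_DR·Δt / A = 1638 × 1800 / (246 km²) = 11.99 mm.
The 1-cm UH is the DRH scaled by (10 mm)/d, so U_p = 505.0 × 10/11.99 = 421 m³/s.

U_p ≈ 421 m³/s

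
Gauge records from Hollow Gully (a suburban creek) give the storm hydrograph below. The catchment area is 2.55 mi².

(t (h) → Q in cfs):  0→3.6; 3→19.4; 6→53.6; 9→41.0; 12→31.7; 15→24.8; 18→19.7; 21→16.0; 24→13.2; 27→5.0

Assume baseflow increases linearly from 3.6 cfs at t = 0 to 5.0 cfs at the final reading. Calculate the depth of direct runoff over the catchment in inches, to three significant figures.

d ≈ 0.337 in

Direct runoff: 0.00, 15.64, 49.69, 36.93, 27.48, 20.42, 15.17, 11.31, 8.36, 0.00 cfs; ΣQ_DR = 185.0 cfs.
V = ΣQ_DR · Δt = 185.0 × 10800 s = 1.998 × 10^6 ft³.
Over A = 2.55 mi², depth = V / A = 0.337 in.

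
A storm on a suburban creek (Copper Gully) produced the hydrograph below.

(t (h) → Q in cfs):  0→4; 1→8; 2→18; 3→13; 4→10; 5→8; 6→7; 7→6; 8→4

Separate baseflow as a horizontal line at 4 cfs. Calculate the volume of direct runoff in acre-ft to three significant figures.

Direct-runoff ordinates (Q − Q_b): 0.0, 4.0, 14.0, 9.0, 6.0, 4.0, 3.0, 2.0, 0.0 cfs.
ΣQ_DR = 42.00 cfs.
With Δt = 1 h = 3600 s, V = ΣQ_DR · Δt = 42.00 × 3600 = 1.51 × 10^5 ft³ = 3.47 acre-ft.

V ≈ 3.47 acre-ft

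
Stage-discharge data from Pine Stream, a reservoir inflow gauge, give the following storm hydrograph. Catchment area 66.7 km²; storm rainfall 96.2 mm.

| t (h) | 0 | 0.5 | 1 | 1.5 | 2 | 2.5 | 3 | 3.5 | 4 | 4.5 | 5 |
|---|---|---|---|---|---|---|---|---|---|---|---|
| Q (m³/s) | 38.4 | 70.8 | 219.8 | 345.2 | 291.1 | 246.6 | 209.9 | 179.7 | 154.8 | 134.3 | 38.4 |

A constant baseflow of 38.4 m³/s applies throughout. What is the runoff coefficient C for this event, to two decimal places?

ΣQ_DR = 1507 m³/s; V = ΣQ_DR·Δt = 2.712 × 10^6 m³.
Runoff depth d = V / A = 40.66 mm.
C = d / P = 40.66 / 96.2 = 0.42.

C ≈ 0.42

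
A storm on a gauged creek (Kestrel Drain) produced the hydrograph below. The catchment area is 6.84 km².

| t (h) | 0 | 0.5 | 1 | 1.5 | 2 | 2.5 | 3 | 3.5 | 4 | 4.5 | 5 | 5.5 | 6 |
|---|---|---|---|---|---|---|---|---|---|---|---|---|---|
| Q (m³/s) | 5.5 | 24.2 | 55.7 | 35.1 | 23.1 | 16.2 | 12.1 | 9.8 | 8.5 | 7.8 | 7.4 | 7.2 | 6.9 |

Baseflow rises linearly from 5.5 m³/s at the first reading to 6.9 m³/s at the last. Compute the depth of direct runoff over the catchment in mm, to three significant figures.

Direct runoff: 0.00, 18.58, 49.97, 29.25, 17.13, 10.12, 5.90, 3.48, 2.07, 1.25, 0.73, 0.42, 0.00 m³/s; ΣQ_DR = 138.9 m³/s.
V = ΣQ_DR · Δt = 138.9 × 1800 s = 2.500 × 10^5 m³.
Over A = 6.84 km², depth = V / A = 36.6 mm.

d ≈ 36.6 mm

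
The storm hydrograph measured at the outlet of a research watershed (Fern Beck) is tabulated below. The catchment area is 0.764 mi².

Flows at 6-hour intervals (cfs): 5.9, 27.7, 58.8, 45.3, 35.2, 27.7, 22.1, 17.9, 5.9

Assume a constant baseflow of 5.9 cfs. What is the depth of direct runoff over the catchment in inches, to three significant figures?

d ≈ 2.35 in

Direct runoff: 0.0, 21.8, 52.9, 39.4, 29.3, 21.8, 16.2, 12.0, 0.0 cfs; ΣQ_DR = 193.4 cfs.
V = ΣQ_DR · Δt = 193.4 × 21600 s = 4.177 × 10^6 ft³.
Over A = 0.764 mi², depth = V / A = 2.35 in.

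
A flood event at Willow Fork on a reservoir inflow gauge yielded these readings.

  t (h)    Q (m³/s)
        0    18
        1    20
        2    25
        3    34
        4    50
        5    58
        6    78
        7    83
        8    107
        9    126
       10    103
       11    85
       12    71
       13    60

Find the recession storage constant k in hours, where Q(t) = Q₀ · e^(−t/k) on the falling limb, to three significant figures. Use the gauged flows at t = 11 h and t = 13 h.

k ≈ 5.74 h

On the falling limb, Q drops from 85 to 60 m³/s between t = 11 h and t = 13 h (Δt = 2 h).
k = −Δt / ln(Q₂/Q₁) = −2 / ln(60/85) = 5.74 h.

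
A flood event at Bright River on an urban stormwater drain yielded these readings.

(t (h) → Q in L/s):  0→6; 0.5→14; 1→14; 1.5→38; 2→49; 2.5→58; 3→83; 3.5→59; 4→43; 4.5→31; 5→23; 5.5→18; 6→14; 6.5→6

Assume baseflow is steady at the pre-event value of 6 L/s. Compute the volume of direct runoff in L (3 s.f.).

V ≈ 6.70 × 10^5 L

Direct-runoff ordinates (Q − Q_b): 0.0, 8.0, 8.0, 32.0, 43.0, 52.0, 77.0, 53.0, 37.0, 25.0, 17.0, 12.0, 8.0, 0.0 L/s.
ΣQ_DR = 372.0 L/s.
With Δt = 0.5 h = 1800 s, V = ΣQ_DR · Δt = 372.0 × 1800 = 6.70 × 10^5 L.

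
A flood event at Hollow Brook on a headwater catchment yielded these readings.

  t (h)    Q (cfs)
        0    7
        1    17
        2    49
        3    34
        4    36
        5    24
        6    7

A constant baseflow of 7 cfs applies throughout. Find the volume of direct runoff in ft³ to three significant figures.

V ≈ 4.50 × 10^5 ft³

Direct-runoff ordinates (Q − Q_b): 0.0, 10.0, 42.0, 27.0, 29.0, 17.0, 0.0 cfs.
ΣQ_DR = 125.0 cfs.
With Δt = 1 h = 3600 s, V = ΣQ_DR · Δt = 125.0 × 3600 = 4.50 × 10^5 ft³.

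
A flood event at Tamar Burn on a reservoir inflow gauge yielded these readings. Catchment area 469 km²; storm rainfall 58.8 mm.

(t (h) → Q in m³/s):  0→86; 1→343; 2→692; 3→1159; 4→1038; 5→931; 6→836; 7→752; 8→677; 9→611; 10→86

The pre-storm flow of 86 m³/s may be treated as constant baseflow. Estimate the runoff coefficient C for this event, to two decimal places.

ΣQ_DR = 6265 m³/s; V = ΣQ_DR·Δt = 2.255 × 10^7 m³.
Runoff depth d = V / A = 48.09 mm.
C = d / P = 48.09 / 58.8 = 0.82.

C ≈ 0.82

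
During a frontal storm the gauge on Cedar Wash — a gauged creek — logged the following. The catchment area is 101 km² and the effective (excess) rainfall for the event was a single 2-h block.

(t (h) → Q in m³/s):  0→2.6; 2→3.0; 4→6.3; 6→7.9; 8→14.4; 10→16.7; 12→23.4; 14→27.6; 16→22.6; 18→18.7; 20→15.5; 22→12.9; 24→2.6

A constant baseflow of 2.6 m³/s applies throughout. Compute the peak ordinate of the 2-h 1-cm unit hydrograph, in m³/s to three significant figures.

Direct runoff: 0.0, 0.4, 3.7, 5.3, 11.8, 14.1, 20.8, 25.0, 20.0, 16.1, 12.9, 10.3, 0.0 m³/s; ΣQ_DR = 140.4 m³/s, peak = 25.0 m³/s.
Runoff depth d = ΣQ_DR·Δt / A = 140.4 × 7200 / (101 km²) = 10.01 mm.
The 1-cm UH is the DRH scaled by (10 mm)/d, so U_p = 25.0 × 10/10.01 = 25.0 m³/s.

U_p ≈ 25.0 m³/s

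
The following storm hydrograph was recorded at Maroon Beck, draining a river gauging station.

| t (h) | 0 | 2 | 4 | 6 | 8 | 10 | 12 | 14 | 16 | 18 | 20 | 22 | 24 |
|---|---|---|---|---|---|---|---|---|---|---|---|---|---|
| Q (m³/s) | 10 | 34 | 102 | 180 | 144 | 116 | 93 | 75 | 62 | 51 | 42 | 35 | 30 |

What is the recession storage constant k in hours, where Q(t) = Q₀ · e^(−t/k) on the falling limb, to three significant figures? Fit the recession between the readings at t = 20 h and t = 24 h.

On the falling limb, Q drops from 42 to 30 m³/s between t = 20 h and t = 24 h (Δt = 4 h).
k = −Δt / ln(Q₂/Q₁) = −4 / ln(30/42) = 11.9 h.

k ≈ 11.9 h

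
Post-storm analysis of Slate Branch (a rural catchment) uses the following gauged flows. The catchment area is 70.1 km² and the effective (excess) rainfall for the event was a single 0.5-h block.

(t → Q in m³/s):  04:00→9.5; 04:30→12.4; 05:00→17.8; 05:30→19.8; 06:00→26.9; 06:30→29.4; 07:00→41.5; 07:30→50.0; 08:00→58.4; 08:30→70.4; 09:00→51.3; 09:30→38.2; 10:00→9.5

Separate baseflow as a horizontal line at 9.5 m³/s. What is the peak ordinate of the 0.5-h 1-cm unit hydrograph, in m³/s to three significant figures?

Direct runoff: 0.0, 2.9, 8.3, 10.3, 17.4, 19.9, 32.0, 40.5, 48.9, 60.9, 41.8, 28.7, 0.0 m³/s; ΣQ_DR = 311.6 m³/s, peak = 60.9 m³/s.
Runoff depth d = ΣQ_DR·Δt / A = 311.6 × 1800 / (70.1 km²) = 8.001 mm.
The 1-cm UH is the DRH scaled by (10 mm)/d, so U_p = 60.9 × 10/8.001 = 76.1 m³/s.

U_p ≈ 76.1 m³/s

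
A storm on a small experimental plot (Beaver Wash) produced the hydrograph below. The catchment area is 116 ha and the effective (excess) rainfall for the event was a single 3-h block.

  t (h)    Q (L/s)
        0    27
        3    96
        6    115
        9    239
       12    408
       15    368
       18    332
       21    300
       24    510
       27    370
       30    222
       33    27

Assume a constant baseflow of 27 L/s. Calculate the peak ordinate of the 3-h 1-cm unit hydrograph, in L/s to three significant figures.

Direct runoff: 0.0, 69.0, 88.0, 212.0, 381.0, 341.0, 305.0, 273.0, 483.0, 343.0, 195.0, 0.0 L/s; ΣQ_DR = 2690 L/s, peak = 483.0 L/s.
Runoff depth d = ΣQ_DR·Δt / A = 2690 × 10800 / (116 ha) = 25.04 mm.
The 1-cm UH is the DRH scaled by (10 mm)/d, so U_p = 483.0 × 10/25.04 = 193 L/s.

U_p ≈ 193 L/s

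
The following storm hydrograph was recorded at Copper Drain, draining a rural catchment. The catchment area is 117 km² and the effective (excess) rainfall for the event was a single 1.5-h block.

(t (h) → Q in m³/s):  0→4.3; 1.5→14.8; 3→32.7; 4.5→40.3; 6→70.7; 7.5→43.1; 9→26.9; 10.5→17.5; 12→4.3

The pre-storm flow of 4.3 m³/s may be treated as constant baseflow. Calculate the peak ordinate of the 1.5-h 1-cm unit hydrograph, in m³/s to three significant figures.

Direct runoff: 0.0, 10.5, 28.4, 36.0, 66.4, 38.8, 22.6, 13.2, 0.0 m³/s; ΣQ_DR = 215.9 m³/s, peak = 66.4 m³/s.
Runoff depth d = ΣQ_DR·Δt / A = 215.9 × 5400 / (117 km²) = 9.965 mm.
The 1-cm UH is the DRH scaled by (10 mm)/d, so U_p = 66.4 × 10/9.965 = 66.6 m³/s.

U_p ≈ 66.6 m³/s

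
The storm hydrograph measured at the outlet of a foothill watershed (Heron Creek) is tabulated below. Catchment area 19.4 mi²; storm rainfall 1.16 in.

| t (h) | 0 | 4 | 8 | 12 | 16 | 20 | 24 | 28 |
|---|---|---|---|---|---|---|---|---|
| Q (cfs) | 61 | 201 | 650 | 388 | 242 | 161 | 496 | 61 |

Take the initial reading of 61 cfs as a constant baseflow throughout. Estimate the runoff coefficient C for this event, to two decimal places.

ΣQ_DR = 1772 cfs; V = ΣQ_DR·Δt = 2.552 × 10^7 ft³.
Runoff depth d = V / A = 0.5662 in.
C = d / P = 0.5662 / 1.16 = 0.49.

C ≈ 0.49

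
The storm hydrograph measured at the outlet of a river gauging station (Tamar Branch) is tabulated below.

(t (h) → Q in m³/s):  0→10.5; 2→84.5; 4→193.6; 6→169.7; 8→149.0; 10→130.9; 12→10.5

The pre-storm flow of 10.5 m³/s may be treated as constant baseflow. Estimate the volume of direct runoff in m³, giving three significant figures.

Direct-runoff ordinates (Q − Q_b): 0.0, 74.0, 183.1, 159.2, 138.5, 120.4, 0.0 m³/s.
ΣQ_DR = 675.2 m³/s.
With Δt = 2 h = 7200 s, V = ΣQ_DR · Δt = 675.2 × 7200 = 4.86 × 10^6 m³.

V ≈ 4.86 × 10^6 m³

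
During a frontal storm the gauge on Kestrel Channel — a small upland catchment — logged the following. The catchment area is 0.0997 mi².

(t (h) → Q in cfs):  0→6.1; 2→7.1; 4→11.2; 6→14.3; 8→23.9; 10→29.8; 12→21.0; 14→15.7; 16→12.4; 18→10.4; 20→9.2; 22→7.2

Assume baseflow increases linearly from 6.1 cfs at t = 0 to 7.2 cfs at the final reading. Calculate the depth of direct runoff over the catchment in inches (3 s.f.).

d ≈ 2.75 in

Direct runoff: 0.00, 0.90, 4.90, 7.90, 17.40, 23.20, 14.30, 8.90, 5.50, 3.40, 2.10, 0.00 cfs; ΣQ_DR = 88.50 cfs.
V = ΣQ_DR · Δt = 88.50 × 7200 s = 6.372 × 10^5 ft³.
Over A = 0.0997 mi², depth = V / A = 2.75 in.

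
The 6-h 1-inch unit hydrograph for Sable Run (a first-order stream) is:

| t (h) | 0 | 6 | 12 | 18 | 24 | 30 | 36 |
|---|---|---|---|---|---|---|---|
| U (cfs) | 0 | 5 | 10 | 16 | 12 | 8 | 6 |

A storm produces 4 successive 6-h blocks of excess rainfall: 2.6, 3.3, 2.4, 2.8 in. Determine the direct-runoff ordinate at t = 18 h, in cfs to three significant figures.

By discrete convolution, Q_j = Σ (P_i / 1 in) · U_{j−i}.
At t = 18 h (j=3): Q = (2.6/1)·16 + (3.3/1)·10 + (2.4/1)·5 + (2.8/1)·0 = 86.6 cfs.

Q ≈ 86.6 cfs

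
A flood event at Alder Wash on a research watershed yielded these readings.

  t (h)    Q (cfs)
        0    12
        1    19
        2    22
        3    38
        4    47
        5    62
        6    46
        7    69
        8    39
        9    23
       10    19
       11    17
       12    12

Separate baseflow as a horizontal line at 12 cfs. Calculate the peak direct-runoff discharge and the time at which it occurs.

Q_p = 57.0 cfs at t = 7 h

Subtracting baseflow gives direct-runoff ordinates: 0.0, 7.0, 10.0, 26.0, 35.0, 50.0, 34.0, 57.0, 27.0, 11.0, 7.0, 5.0, 0.0 cfs.
The maximum is 57.0 cfs, occurring at the reading for t = 7 h.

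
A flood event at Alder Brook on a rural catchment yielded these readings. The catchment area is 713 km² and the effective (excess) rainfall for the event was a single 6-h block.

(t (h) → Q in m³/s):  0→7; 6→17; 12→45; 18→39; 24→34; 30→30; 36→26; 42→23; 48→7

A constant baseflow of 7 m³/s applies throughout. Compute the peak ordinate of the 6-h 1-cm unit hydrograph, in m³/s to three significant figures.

U_p ≈ 76.0 m³/s

Direct runoff: 0.0, 10.0, 38.0, 32.0, 27.0, 23.0, 19.0, 16.0, 0.0 m³/s; ΣQ_DR = 165.0 m³/s, peak = 38.0 m³/s.
Runoff depth d = ΣQ_DR·Δt / A = 165.0 × 21600 / (713 km²) = 4.999 mm.
The 1-cm UH is the DRH scaled by (10 mm)/d, so U_p = 38.0 × 10/4.999 = 76.0 m³/s.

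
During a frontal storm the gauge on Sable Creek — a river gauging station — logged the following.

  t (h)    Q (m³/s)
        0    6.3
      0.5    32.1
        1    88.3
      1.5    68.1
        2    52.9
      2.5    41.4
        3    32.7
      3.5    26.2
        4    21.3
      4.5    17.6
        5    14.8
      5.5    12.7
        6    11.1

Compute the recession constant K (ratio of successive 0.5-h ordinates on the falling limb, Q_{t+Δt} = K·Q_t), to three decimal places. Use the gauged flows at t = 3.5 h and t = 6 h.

Using the recession-limb readings at t = 3.5 h and t = 6 h: Q falls from 26.2 to 11.1 m³/s over 5 intervals.
K = (Q₂/Q₁)^(1/5) = (11.1/26.2)^(1/5) = 0.842.

K ≈ 0.842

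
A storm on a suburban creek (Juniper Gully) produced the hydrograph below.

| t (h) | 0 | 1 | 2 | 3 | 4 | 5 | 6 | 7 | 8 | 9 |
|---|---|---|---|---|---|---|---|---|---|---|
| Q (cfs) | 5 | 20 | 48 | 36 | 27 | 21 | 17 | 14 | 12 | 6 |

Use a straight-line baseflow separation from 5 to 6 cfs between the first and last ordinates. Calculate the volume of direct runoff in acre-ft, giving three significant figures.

Direct-runoff ordinates (Q − Q_b): 0.00, 14.89, 42.78, 30.67, 21.56, 15.44, 11.33, 8.22, 6.11, 0.00 cfs.
ΣQ_DR = 151.0 cfs.
With Δt = 1 h = 3600 s, V = ΣQ_DR · Δt = 151.0 × 3600 = 5.44 × 10^5 ft³ = 12.5 acre-ft.

V ≈ 12.5 acre-ft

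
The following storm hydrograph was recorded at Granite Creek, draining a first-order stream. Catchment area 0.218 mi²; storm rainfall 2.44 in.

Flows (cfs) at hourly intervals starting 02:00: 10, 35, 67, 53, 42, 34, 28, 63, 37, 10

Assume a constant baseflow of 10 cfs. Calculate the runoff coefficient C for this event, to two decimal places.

ΣQ_DR = 279.0 cfs; V = ΣQ_DR·Δt = 1.004 × 10^6 ft³.
Runoff depth d = V / A = 1.983 in.
C = d / P = 1.983 / 2.44 = 0.81.

C ≈ 0.81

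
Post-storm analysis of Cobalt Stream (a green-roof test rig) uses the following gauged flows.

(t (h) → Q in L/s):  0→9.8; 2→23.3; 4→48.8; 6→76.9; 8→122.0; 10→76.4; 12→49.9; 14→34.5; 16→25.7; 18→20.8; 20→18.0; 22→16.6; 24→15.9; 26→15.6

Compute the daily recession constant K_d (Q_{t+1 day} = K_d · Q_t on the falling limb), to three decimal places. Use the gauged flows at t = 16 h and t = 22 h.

K_d ≈ 0.174

Between t = 16 h and t = 22 h the flow falls from 25.7 to 16.6 L/s over 3×2 h = 6 h.
Per-interval ratio K = (16.6/25.7)^(1/3) = 0.8644; K_d = K^(24/2) = 0.174.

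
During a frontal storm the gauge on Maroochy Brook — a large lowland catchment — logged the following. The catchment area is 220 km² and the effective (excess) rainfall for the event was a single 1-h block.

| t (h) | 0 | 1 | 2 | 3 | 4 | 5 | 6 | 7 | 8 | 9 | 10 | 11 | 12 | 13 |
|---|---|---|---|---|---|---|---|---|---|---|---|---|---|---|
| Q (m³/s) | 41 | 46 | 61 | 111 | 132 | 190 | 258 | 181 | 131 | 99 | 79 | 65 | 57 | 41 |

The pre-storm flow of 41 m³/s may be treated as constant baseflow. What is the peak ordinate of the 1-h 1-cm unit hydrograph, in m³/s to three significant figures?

U_p ≈ 144 m³/s

Direct runoff: 0.0, 5.0, 20.0, 70.0, 91.0, 149.0, 217.0, 140.0, 90.0, 58.0, 38.0, 24.0, 16.0, 0.0 m³/s; ΣQ_DR = 918.0 m³/s, peak = 217.0 m³/s.
Runoff depth d = ΣQ_DR·Δt / A = 918.0 × 3600 / (220 km²) = 15.02 mm.
The 1-cm UH is the DRH scaled by (10 mm)/d, so U_p = 217.0 × 10/15.02 = 144 m³/s.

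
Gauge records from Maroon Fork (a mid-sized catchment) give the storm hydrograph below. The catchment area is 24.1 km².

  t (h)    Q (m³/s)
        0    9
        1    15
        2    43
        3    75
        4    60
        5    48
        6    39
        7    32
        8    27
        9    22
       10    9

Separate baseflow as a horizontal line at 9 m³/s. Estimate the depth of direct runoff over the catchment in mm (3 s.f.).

d ≈ 41.8 mm

Direct runoff: 0.0, 6.0, 34.0, 66.0, 51.0, 39.0, 30.0, 23.0, 18.0, 13.0, 0.0 m³/s; ΣQ_DR = 280.0 m³/s.
V = ΣQ_DR · Δt = 280.0 × 3600 s = 1.008 × 10^6 m³.
Over A = 24.1 km², depth = V / A = 41.8 mm.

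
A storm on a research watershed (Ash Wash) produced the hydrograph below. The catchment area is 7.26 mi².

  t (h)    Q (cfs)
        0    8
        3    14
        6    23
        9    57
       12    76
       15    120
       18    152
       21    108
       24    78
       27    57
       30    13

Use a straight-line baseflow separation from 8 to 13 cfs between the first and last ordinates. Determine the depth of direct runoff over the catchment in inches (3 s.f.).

d ≈ 0.378 in

Direct runoff: 0.00, 5.50, 14.00, 47.50, 66.00, 109.50, 141.00, 96.50, 66.00, 44.50, 0.00 cfs; ΣQ_DR = 590.5 cfs.
V = ΣQ_DR · Δt = 590.5 × 10800 s = 6.377 × 10^6 ft³.
Over A = 7.26 mi², depth = V / A = 0.378 in.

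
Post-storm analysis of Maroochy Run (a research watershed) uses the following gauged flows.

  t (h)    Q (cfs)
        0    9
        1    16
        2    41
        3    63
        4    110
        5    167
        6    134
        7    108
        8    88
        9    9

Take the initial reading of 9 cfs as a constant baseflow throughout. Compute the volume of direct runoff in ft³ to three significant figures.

Direct-runoff ordinates (Q − Q_b): 0.0, 7.0, 32.0, 54.0, 101.0, 158.0, 125.0, 99.0, 79.0, 0.0 cfs.
ΣQ_DR = 655.0 cfs.
With Δt = 1 h = 3600 s, V = ΣQ_DR · Δt = 655.0 × 3600 = 2.36 × 10^6 ft³.

V ≈ 2.36 × 10^6 ft³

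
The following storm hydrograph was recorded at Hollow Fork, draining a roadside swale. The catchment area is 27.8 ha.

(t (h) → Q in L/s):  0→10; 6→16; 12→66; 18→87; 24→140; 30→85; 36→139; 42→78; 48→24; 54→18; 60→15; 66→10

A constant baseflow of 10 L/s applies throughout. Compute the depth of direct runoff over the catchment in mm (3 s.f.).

d ≈ 44.1 mm

Direct runoff: 0.0, 6.0, 56.0, 77.0, 130.0, 75.0, 129.0, 68.0, 14.0, 8.0, 5.0, 0.0 L/s; ΣQ_DR = 568.0 L/s.
V = ΣQ_DR · Δt = 568.0 × 21600 s = 1.227 × 10^7 L.
Over A = 27.8 ha, depth = V / A = 44.1 mm.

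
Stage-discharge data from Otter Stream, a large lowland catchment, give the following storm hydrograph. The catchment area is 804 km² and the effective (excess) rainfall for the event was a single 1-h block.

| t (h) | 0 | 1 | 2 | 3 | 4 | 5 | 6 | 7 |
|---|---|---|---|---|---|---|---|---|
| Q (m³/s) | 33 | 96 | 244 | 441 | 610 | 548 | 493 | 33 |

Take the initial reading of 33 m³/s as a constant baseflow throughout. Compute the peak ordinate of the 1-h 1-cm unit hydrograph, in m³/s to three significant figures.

Direct runoff: 0.0, 63.0, 211.0, 408.0, 577.0, 515.0, 460.0, 0.0 m³/s; ΣQ_DR = 2234 m³/s, peak = 577.0 m³/s.
Runoff depth d = ΣQ_DR·Δt / A = 2234 × 3600 / (804 km²) = 10.00 mm.
The 1-cm UH is the DRH scaled by (10 mm)/d, so U_p = 577.0 × 10/10.00 = 577 m³/s.

U_p ≈ 577 m³/s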